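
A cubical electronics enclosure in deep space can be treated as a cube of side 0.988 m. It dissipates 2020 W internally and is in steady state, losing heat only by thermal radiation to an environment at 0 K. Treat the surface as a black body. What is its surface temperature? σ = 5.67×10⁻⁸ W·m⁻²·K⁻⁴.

T ≈ 279 K

Steady state: internal power = radiated power, P = εσA T⁴.
Radiating area A = 6L² = 5.857 m².
T⁴ = P/(εσA) = 2020/(1.0·5.67×10⁻⁸·5.857) = 6.083×10⁹ K⁴.
T = (6.083×10⁹)^(1/4).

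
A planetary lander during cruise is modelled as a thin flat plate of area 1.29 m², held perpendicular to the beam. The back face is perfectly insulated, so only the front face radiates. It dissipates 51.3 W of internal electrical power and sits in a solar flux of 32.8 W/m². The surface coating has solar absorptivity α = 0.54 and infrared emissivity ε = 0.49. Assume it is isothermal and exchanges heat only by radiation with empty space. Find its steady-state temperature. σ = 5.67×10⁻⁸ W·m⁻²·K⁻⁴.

T ≈ 213 K

At steady state, absorbed solar power + internal power = radiated power.
Absorbed: α·S·A_cross = 0.54·32.8·1.290 = 22.85 W (cross-section A).
Total input = 22.85 + 51.3 = 74.15 W.
Radiated: εσ·A_surf·T⁴ with A_surf = A = 1.290 m².
T⁴ = 74.15/(0.49·5.67×10⁻⁸·1.290) = 2.069×10⁹ K⁴.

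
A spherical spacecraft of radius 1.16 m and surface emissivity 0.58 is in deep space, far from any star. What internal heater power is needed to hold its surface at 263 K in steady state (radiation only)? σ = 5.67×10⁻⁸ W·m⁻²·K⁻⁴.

P = εσ·4πr²·T⁴.
4πr² = 16.91 m²; T⁴ = 4.784×10⁹ K⁴.
P = 0.58·5.67×10⁻⁸·16.91·4.784×10⁹.

P ≈ 2660 W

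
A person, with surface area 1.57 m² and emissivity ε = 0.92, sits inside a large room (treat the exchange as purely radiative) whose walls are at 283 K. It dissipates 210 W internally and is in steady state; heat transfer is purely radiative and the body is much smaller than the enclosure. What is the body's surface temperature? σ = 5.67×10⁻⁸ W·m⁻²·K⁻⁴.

For a small grey body in a large enclosure, net radiated power = εσA(T⁴ − T_w⁴).
Steady state: P = εσA(T⁴ − T_w⁴) with A = 1.57 m².
T⁴ = P/(εσA) + T_w⁴ = 210/(0.92·5.67×10⁻⁸·1.570) + (283)⁴
    = 2.564×10⁹ + 6.414×10⁹ = 8.978×10⁹ K⁴.

T ≈ 308 K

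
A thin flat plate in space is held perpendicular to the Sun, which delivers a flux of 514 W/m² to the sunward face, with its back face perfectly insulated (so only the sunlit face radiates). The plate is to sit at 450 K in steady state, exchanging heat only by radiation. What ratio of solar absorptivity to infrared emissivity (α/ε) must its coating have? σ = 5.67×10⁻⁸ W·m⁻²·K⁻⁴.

α/ε ≈ 4.52

Balance: αS·A = εσ·1A·T⁴ ⇒ α/ε = σT⁴/S.
α/ε = 5.67×10⁻⁸·(450)⁴/514 = 5.67×10⁻⁸·4.101×10¹⁰/514.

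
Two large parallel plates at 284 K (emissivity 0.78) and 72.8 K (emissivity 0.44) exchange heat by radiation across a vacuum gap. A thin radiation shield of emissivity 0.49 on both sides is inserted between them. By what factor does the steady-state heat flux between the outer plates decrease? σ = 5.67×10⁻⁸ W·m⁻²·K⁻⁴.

factor ≈ 2.21

Without shield: q₀ = σΔ(T⁴)/(1/ε₁+1/ε₂−1) with denominator 2.555.
With shield the two gaps are in series; the resistances add: (1/ε₁+1/ε_s−1)+(1/ε_s+1/ε₂−1) = 2.323+3.314 = 5.636.
Heat-flux ratio q₀/q = 5.636/2.555.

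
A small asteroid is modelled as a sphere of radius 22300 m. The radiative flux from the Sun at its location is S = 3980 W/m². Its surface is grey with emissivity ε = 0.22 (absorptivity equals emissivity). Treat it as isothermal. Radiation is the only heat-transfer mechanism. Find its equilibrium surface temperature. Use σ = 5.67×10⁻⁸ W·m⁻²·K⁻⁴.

At equilibrium, absorbed power = emitted power.
Absorbing cross-section = πr² = 1.562×10⁹ m²; emitting surface = 4πr² = 6.249×10⁹ m² (ratio 4).
εS·A_cross = εσ·A_surf·T⁴  ⇒  T⁴ = S/(4σ)   (ε cancels).
T⁴ = 3980/(4·5.67×10⁻⁸) = 1.755×10¹⁰ K⁴.
T = (1.755×10¹⁰)^(1/4).

T ≈ 364 K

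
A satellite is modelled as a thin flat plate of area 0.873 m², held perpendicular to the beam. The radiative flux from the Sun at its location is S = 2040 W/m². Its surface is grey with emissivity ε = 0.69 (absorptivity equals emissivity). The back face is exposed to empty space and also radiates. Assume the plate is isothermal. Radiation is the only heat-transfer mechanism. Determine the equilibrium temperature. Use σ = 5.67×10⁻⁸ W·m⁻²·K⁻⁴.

T ≈ 366 K

At equilibrium, absorbed power = emitted power.
Absorbing cross-section = A = 0.8730 m²; emitting surface = 2A = 1.746 m² (ratio 2).
εS·A_cross = εσ·A_surf·T⁴  ⇒  T⁴ = S/(2σ)   (ε cancels).
T⁴ = 2040/(2·5.67×10⁻⁸) = 1.799×10¹⁰ K⁴.
T = (1.799×10¹⁰)^(1/4).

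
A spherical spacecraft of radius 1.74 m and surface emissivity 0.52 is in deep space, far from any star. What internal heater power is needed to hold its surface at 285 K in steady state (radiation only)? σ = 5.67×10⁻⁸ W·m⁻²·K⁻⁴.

P ≈ 7400 W

P = εσ·4πr²·T⁴.
4πr² = 38.05 m²; T⁴ = 6.598×10⁹ K⁴.
P = 0.52·5.67×10⁻⁸·38.05·6.598×10⁹.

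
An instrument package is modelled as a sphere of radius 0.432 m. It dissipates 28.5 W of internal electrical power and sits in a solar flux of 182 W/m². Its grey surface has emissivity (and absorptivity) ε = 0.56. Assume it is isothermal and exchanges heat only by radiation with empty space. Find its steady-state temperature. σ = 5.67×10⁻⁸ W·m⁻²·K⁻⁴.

At steady state, absorbed solar power + internal power = radiated power.
Absorbed: α·S·A_cross = 0.56·182·0.5863 = 59.76 W (cross-section πr²).
Total input = 59.76 + 28.5 = 88.26 W.
Radiated: εσ·A_surf·T⁴ with A_surf = 4πr² = 2.345 m².
T⁴ = 88.26/(0.56·5.67×10⁻⁸·2.345) = 1.185×10⁹ K⁴.

T ≈ 186 K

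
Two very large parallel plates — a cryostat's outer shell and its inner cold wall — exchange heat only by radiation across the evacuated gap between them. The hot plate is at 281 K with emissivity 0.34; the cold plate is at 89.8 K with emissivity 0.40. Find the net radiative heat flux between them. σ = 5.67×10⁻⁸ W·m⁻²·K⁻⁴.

q ≈ 78.8 W/m²

For two infinite grey parallel plates, q = σ(T₁⁴ − T₂⁴)/(1/ε₁ + 1/ε₂ − 1).
T₁⁴ − T₂⁴ = 6.235×10⁹ − 6.503×10⁷ = 6.170×10⁹ K⁴.
1/ε₁ + 1/ε₂ − 1 = 2.941 + 2.500 − 1 = 4.441.
q = 5.67×10⁻⁸ × 6.170×10⁹ / 4.441.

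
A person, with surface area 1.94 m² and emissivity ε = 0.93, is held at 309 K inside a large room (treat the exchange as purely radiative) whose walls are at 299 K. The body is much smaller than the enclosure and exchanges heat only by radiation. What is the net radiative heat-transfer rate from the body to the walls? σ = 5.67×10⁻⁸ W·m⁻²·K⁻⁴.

P_net ≈ 115 W

For a small grey body in a large enclosure: P_net = εσA(T_body⁴ − T_wall⁴).
A = 1.94 m²; T_body⁴ − T_wall⁴ = 9.117×10⁹ − 7.993×10⁹ = 1.124×10⁹ K⁴.
|P_net| = 0.93·5.67×10⁻⁸·1.940·1.124×10⁹.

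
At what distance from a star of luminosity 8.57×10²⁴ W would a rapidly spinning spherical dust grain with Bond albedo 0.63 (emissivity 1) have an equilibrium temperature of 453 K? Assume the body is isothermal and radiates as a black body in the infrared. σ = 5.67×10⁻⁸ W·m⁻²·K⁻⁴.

d ≈ 5.14×10⁹ m

For an isothermal black-emitting sphere, (1−a)S·πr² = σ·4πr²·T⁴ ⇒ S = 4σT⁴/(1−a).
S = 4·5.67×10⁻⁸·(453)⁴/0.370 = 25810 W/m².
Flux falls as S = L/(4πd²), so d = √(L/(4πS)) = √(8.57×10²⁴/(4π·25810)).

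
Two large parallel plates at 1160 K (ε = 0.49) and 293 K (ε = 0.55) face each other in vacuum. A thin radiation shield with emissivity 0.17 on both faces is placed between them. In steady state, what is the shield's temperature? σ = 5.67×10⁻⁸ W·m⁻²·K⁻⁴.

T_s ≈ 972 K

In steady state the net flux on the hot side equals that on the cold side.
σ(T₁⁴−T_s⁴)/D₁ = σ(T_s⁴−T₂⁴)/D₂, with D₁ = 1/ε₁+1/ε_s−1 = 6.923, D₂ = 1/ε_s+1/ε₂−1 = 6.701.
Solve for T_s⁴: T_s⁴ = (D₂·T₁⁴ + D₁·T₂⁴)/(D₁+D₂) = 8.943×10¹¹ K⁴.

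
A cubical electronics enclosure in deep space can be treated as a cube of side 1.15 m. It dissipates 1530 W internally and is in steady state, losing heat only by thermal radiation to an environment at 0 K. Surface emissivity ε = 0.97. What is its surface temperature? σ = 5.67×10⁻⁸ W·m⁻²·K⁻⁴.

T ≈ 243 K

Steady state: internal power = radiated power, P = εσA T⁴.
Radiating area A = 6L² = 7.935 m².
T⁴ = P/(εσA) = 1530/(0.97·5.67×10⁻⁸·7.935) = 3.506×10⁹ K⁴.
T = (3.506×10⁹)^(1/4).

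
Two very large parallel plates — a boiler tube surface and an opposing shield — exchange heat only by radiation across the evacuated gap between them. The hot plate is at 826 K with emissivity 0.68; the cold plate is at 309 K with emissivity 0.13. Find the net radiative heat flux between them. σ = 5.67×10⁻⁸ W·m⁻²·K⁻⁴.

For two infinite grey parallel plates, q = σ(T₁⁴ − T₂⁴)/(1/ε₁ + 1/ε₂ − 1).
T₁⁴ − T₂⁴ = 4.655×10¹¹ − 9.117×10⁹ = 4.564×10¹¹ K⁴.
1/ε₁ + 1/ε₂ − 1 = 1.471 + 7.692 − 1 = 8.163.
q = 5.67×10⁻⁸ × 4.564×10¹¹ / 8.163.

q ≈ 3170 W/m²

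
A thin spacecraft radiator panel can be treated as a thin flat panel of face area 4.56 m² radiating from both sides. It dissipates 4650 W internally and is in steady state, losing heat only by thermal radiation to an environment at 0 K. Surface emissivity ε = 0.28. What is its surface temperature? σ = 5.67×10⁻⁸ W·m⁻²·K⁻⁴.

Steady state: internal power = radiated power, P = εσA T⁴.
Radiating area A = 2·4.56 = 9.120 m².
T⁴ = P/(εσA) = 4650/(0.28·5.67×10⁻⁸·9.120) = 3.212×10¹⁰ K⁴.
T = (3.212×10¹⁰)^(1/4).

T ≈ 423 K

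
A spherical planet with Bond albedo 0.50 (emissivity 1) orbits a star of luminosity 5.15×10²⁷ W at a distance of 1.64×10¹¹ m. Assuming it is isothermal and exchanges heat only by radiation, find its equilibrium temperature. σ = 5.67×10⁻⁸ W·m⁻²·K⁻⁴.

T ≈ 428 K

First find the stellar flux at distance d: S = L/(4πd²) = 5.15×10²⁷/(4π·(1.64×10¹¹)²) = 15240 W/m².
For an isothermal sphere, absorbed (1−a)S·πr² = emitted σ·4πr²·T⁴, so T⁴ = (1−a)S/(4σ).
T⁴ = 0.500·15240/(4·5.67×10⁻⁸) = 3.359×10¹⁰ K⁴.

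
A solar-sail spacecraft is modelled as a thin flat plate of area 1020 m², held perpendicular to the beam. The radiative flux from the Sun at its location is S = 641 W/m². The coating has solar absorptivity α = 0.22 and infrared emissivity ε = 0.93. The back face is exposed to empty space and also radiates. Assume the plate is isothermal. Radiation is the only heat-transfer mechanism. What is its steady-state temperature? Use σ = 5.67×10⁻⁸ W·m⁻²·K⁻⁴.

At equilibrium, absorbed power = emitted power.
Absorbing cross-section = A = 1020 m²; emitting surface = 2A = 2040 m² (ratio 2).
αS·A_cross = εσ·A_surf·T⁴  ⇒  T⁴ = αS/(ε·2σ).
T⁴ = 0.220·641/(0.93·2·5.67×10⁻⁸) = 1.337×10⁹ K⁴.
T = (1.337×10⁹)^(1/4).

T ≈ 191 K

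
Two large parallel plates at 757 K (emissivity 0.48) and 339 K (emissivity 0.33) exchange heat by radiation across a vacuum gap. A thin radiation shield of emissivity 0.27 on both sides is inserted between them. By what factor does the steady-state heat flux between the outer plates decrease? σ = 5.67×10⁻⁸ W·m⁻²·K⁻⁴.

Without shield: q₀ = σΔ(T⁴)/(1/ε₁+1/ε₂−1) with denominator 4.114.
With shield the two gaps are in series; the resistances add: (1/ε₁+1/ε_s−1)+(1/ε_s+1/ε₂−1) = 4.787+5.734 = 10.52.
Heat-flux ratio q₀/q = 10.52/4.114.

factor ≈ 2.56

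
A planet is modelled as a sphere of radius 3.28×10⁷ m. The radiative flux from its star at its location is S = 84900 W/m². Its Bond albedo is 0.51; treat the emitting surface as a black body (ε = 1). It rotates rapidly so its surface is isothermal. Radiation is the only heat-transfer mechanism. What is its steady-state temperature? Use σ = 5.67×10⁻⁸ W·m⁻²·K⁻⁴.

T ≈ 654 K

At equilibrium, absorbed power = emitted power.
Absorbing cross-section = πr² = 3.380×10¹⁵ m²; emitting surface = 4πr² = 1.352×10¹⁶ m² (ratio 4).
(1−a)S·A_cross = εσ·A_surf·T⁴  ⇒  T⁴ = (1−a)S/(4σ).
T⁴ = 0.490·84900/(4·5.67×10⁻⁸) = 1.834×10¹¹ K⁴.
T = (1.834×10¹¹)^(1/4).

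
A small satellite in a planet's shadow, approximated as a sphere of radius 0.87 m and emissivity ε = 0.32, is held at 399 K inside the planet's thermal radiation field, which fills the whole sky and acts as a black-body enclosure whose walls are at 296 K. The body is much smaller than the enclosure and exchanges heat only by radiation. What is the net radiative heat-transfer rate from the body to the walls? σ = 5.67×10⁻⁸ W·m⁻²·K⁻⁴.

P_net ≈ 3050 W

For a small grey body in a large enclosure: P_net = εσA(T_body⁴ − T_wall⁴).
A = 4πr² = 9.511 m²; T_body⁴ − T_wall⁴ = 2.534×10¹⁰ − 7.677×10⁹ = 1.767×10¹⁰ K⁴.
|P_net| = 0.32·5.67×10⁻⁸·9.511·1.767×10¹⁰.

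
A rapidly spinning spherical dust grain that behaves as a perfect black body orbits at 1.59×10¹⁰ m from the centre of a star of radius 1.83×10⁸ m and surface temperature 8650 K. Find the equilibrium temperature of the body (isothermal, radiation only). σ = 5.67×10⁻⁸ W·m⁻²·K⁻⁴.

The star's surface emits σT_*⁴; at distance d the flux is S = σT_*⁴(R_*/d)².
S = 5.67×10⁻⁸·(8650)⁴·(1.83×10⁸/1.59×10¹⁰)² = 42050 W/m².
For an isothermal sphere T⁴ = (1−a)S/(4σ) = 1.854×10¹¹ K⁴.

T ≈ 656 K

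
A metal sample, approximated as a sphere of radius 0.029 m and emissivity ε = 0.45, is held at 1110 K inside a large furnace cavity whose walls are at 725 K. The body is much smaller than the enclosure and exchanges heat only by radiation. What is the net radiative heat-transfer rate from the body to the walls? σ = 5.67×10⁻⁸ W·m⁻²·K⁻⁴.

P_net ≈ 335 W

For a small grey body in a large enclosure: P_net = εσA(T_body⁴ − T_wall⁴).
A = 4πr² = 0.01057 m²; T_body⁴ − T_wall⁴ = 1.518×10¹² − 2.763×10¹¹ = 1.242×10¹² K⁴.
|P_net| = 0.45·5.67×10⁻⁸·0.01057·1.242×10¹².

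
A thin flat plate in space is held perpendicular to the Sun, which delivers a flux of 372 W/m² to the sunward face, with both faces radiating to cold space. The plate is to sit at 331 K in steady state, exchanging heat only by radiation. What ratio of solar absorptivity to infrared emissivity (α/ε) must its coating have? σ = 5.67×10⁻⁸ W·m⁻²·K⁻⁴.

Balance: αS·A = εσ·2A·T⁴ ⇒ α/ε = 2σT⁴/S.
α/ε = 2·5.67×10⁻⁸·(331)⁴/372 = 2·5.67×10⁻⁸·1.200×10¹⁰/372.

α/ε ≈ 3.66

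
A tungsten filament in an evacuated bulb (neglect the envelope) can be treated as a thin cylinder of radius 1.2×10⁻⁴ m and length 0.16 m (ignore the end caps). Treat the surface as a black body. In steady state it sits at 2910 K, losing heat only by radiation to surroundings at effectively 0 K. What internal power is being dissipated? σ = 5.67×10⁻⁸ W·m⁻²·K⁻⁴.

Steady state: P = εσA T⁴.
A = 2πrL = 1.206×10⁻⁴ m²; T⁴ = (2910)⁴ = 7.171×10¹³ K⁴.
P = 1.0 × 5.67×10⁻⁸ × 1.206×10⁻⁴ × 7.171×10¹³.

P ≈ 490 W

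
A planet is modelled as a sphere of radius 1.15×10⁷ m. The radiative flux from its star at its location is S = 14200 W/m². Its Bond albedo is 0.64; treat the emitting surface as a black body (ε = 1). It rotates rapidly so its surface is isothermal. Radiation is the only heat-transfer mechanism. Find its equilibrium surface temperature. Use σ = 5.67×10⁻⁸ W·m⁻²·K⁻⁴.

T ≈ 387 K

At equilibrium, absorbed power = emitted power.
Absorbing cross-section = πr² = 4.155×10¹⁴ m²; emitting surface = 4πr² = 1.662×10¹⁵ m² (ratio 4).
(1−a)S·A_cross = εσ·A_surf·T⁴  ⇒  T⁴ = (1−a)S/(4σ).
T⁴ = 0.360·14200/(4·5.67×10⁻⁸) = 2.254×10¹⁰ K⁴.
T = (2.254×10¹⁰)^(1/4).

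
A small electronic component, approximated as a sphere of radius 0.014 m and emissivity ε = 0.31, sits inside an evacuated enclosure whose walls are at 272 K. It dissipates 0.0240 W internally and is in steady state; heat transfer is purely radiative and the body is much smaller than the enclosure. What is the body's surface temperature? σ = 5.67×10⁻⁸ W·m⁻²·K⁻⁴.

T ≈ 279 K

For a small grey body in a large enclosure, net radiated power = εσA(T⁴ − T_w⁴).
Steady state: P = εσA(T⁴ − T_w⁴) with A = 4πr² = 0.002463 m².
T⁴ = P/(εσA) + T_w⁴ = 0.0240/(0.31·5.67×10⁻⁸·0.002463) + (272)⁴
    = 5.544×10⁸ + 5.474×10⁹ = 6.028×10⁹ K⁴.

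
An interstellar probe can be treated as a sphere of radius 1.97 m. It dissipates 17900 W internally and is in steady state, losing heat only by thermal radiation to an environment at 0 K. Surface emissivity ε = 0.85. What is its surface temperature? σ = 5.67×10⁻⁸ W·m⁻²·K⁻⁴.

Steady state: internal power = radiated power, P = εσA T⁴.
Radiating area A = 4πr² = 48.77 m².
T⁴ = P/(εσA) = 17900/(0.85·5.67×10⁻⁸·48.77) = 7.616×10⁹ K⁴.
T = (7.616×10⁹)^(1/4).

T ≈ 295 K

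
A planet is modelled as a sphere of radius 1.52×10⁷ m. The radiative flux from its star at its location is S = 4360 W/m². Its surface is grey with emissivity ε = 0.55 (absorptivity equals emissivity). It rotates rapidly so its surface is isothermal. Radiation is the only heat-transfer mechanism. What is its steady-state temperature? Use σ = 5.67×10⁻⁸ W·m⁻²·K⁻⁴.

At equilibrium, absorbed power = emitted power.
Absorbing cross-section = πr² = 7.258×10¹⁴ m²; emitting surface = 4πr² = 2.903×10¹⁵ m² (ratio 4).
εS·A_cross = εσ·A_surf·T⁴  ⇒  T⁴ = S/(4σ)   (ε cancels).
T⁴ = 4360/(4·5.67×10⁻⁸) = 1.922×10¹⁰ K⁴.
T = (1.922×10¹⁰)^(1/4).

T ≈ 372 K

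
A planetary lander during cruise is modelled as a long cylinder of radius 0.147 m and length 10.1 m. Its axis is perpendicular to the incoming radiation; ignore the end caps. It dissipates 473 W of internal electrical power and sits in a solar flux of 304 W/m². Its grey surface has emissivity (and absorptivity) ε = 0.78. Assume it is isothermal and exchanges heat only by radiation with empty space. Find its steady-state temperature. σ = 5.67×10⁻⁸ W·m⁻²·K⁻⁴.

T ≈ 231 K

At steady state, absorbed solar power + internal power = radiated power.
Absorbed: α·S·A_cross = 0.78·304·2.969 = 704.1 W (cross-section 2rL).
Total input = 704.1 + 473 = 1177 W.
Radiated: εσ·A_surf·T⁴ with A_surf = 2πrL = 9.329 m².
T⁴ = 1177/(0.78·5.67×10⁻⁸·9.329) = 2.853×10⁹ K⁴.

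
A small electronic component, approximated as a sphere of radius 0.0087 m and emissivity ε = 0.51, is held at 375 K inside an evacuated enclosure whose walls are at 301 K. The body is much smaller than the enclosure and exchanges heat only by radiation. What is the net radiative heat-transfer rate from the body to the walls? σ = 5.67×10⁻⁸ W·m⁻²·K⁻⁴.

P_net ≈ 0.318 W

For a small grey body in a large enclosure: P_net = εσA(T_body⁴ − T_wall⁴).
A = 4πr² = 9.511×10⁻⁴ m²; T_body⁴ − T_wall⁴ = 1.978×10¹⁰ − 8.209×10⁹ = 1.157×10¹⁰ K⁴.
|P_net| = 0.51·5.67×10⁻⁸·9.511×10⁻⁴·1.157×10¹⁰.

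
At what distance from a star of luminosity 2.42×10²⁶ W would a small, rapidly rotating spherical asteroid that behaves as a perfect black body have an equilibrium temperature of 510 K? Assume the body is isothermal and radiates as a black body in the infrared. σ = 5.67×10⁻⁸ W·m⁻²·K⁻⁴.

d ≈ 3.54×10¹⁰ m

For an isothermal black-emitting sphere, (1−a)S·πr² = σ·4πr²·T⁴ ⇒ S = 4σT⁴/(1−a).
S = 4·5.67×10⁻⁸·(510)⁴/1.00 = 15340 W/m².
Flux falls as S = L/(4πd²), so d = √(L/(4πS)) = √(2.42×10²⁶/(4π·15340)).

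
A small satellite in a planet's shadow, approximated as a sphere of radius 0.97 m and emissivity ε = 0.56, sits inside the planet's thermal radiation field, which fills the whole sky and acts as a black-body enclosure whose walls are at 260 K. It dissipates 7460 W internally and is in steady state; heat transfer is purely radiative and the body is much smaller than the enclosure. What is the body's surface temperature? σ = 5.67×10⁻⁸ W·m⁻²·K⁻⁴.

T ≈ 395 K

For a small grey body in a large enclosure, net radiated power = εσA(T⁴ − T_w⁴).
Steady state: P = εσA(T⁴ − T_w⁴) with A = 4πr² = 11.82 m².
T⁴ = P/(εσA) + T_w⁴ = 7460/(0.56·5.67×10⁻⁸·11.82) + (260)⁴
    = 1.987×10¹⁰ + 4.570×10⁹ = 2.444×10¹⁰ K⁴.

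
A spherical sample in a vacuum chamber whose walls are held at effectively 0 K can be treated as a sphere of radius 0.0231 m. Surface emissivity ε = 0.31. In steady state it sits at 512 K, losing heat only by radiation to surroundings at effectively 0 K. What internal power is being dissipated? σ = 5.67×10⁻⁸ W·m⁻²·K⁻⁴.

Steady state: P = εσA T⁴.
A = 4πr² = 0.006706 m²; T⁴ = (512)⁴ = 6.872×10¹⁰ K⁴.
P = 0.31 × 5.67×10⁻⁸ × 0.006706 × 6.872×10¹⁰.

P ≈ 8.10 W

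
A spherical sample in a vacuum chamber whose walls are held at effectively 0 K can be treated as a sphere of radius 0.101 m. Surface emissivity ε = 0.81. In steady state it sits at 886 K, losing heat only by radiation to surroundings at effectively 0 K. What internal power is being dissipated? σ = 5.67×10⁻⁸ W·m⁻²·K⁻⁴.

Steady state: P = εσA T⁴.
A = 4πr² = 0.1282 m²; T⁴ = (886)⁴ = 6.162×10¹¹ K⁴.
P = 0.81 × 5.67×10⁻⁸ × 0.1282 × 6.162×10¹¹.

P ≈ 3630 W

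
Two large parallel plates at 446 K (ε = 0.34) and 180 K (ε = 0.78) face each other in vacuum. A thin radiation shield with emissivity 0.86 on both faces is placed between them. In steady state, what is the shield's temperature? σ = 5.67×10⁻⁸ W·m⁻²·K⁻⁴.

In steady state the net flux on the hot side equals that on the cold side.
σ(T₁⁴−T_s⁴)/D₁ = σ(T_s⁴−T₂⁴)/D₂, with D₁ = 1/ε₁+1/ε_s−1 = 3.104, D₂ = 1/ε_s+1/ε₂−1 = 1.445.
Solve for T_s⁴: T_s⁴ = (D₂·T₁⁴ + D₁·T₂⁴)/(D₁+D₂) = 1.328×10¹⁰ K⁴.

T_s ≈ 339 K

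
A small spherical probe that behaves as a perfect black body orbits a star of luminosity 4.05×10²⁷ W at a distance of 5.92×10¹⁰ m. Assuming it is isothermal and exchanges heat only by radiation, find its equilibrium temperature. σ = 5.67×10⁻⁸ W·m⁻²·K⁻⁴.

T ≈ 798 K

First find the stellar flux at distance d: S = L/(4πd²) = 4.05×10²⁷/(4π·(5.92×10¹⁰)²) = 91960 W/m².
For an isothermal sphere, absorbed (1−a)S·πr² = emitted σ·4πr²·T⁴, so T⁴ = (1−a)S/(4σ).
T⁴ = 1.00·91960/(4·5.67×10⁻⁸) = 4.055×10¹¹ K⁴.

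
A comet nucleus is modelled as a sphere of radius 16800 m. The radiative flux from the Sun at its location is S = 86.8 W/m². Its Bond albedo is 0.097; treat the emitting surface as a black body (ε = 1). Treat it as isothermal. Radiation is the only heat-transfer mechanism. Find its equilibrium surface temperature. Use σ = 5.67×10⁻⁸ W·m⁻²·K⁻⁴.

At equilibrium, absorbed power = emitted power.
Absorbing cross-section = πr² = 8.867×10⁸ m²; emitting surface = 4πr² = 3.547×10⁹ m² (ratio 4).
(1−a)S·A_cross = εσ·A_surf·T⁴  ⇒  T⁴ = (1−a)S/(4σ).
T⁴ = 0.903·86.8/(4·5.67×10⁻⁸) = 3.456×10⁸ K⁴.
T = (3.456×10⁸)^(1/4).

T ≈ 136 K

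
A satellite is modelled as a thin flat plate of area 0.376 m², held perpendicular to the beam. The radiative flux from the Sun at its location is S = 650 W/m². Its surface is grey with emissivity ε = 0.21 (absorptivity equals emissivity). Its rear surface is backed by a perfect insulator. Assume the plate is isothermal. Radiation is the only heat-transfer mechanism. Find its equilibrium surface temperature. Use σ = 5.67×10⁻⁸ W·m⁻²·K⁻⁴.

T ≈ 327 K

At equilibrium, absorbed power = emitted power.
Absorbing cross-section = A = 0.3760 m²; emitting surface = A = 0.3760 m² (ratio 1).
εS·A_cross = εσ·A_surf·T⁴  ⇒  T⁴ = S/(1σ)   (ε cancels).
T⁴ = 650/(1·5.67×10⁻⁸) = 1.146×10¹⁰ K⁴.
T = (1.146×10¹⁰)^(1/4).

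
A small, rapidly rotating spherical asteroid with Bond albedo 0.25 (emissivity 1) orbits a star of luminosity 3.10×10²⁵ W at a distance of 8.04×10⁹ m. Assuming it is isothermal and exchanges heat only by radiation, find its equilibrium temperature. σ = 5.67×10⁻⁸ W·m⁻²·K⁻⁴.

T ≈ 596 K

First find the stellar flux at distance d: S = L/(4πd²) = 3.10×10²⁵/(4π·(8.04×10⁹)²) = 38160 W/m².
For an isothermal sphere, absorbed (1−a)S·πr² = emitted σ·4πr²·T⁴, so T⁴ = (1−a)S/(4σ).
T⁴ = 0.750·38160/(4·5.67×10⁻⁸) = 1.262×10¹¹ K⁴.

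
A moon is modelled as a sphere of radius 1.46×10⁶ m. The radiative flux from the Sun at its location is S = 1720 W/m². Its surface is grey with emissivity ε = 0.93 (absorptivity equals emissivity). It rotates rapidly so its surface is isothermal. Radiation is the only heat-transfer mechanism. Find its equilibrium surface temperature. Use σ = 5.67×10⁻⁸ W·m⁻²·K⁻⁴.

At equilibrium, absorbed power = emitted power.
Absorbing cross-section = πr² = 6.697×10¹² m²; emitting surface = 4πr² = 2.679×10¹³ m² (ratio 4).
εS·A_cross = εσ·A_surf·T⁴  ⇒  T⁴ = S/(4σ)   (ε cancels).
T⁴ = 1720/(4·5.67×10⁻⁸) = 7.584×10⁹ K⁴.
T = (7.584×10⁹)^(1/4).

T ≈ 295 K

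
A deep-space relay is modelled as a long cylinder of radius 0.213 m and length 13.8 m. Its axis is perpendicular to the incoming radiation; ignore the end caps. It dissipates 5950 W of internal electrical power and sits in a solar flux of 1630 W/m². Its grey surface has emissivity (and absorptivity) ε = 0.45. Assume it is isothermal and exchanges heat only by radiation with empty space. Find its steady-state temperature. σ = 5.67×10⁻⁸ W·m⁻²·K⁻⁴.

T ≈ 384 K

At steady state, absorbed solar power + internal power = radiated power.
Absorbed: α·S·A_cross = 0.45·1630·5.879 = 4312 W (cross-section 2rL).
Total input = 4312 + 5950 = 10260 W.
Radiated: εσ·A_surf·T⁴ with A_surf = 2πrL = 18.47 m².
T⁴ = 10260/(0.45·5.67×10⁻⁸·18.47) = 2.178×10¹⁰ K⁴.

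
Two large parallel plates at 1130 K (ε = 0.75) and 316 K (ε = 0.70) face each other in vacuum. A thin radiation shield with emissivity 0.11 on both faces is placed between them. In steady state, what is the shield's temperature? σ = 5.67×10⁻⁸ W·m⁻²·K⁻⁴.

T_s ≈ 953 K

In steady state the net flux on the hot side equals that on the cold side.
σ(T₁⁴−T_s⁴)/D₁ = σ(T_s⁴−T₂⁴)/D₂, with D₁ = 1/ε₁+1/ε_s−1 = 9.424, D₂ = 1/ε_s+1/ε₂−1 = 9.519.
Solve for T_s⁴: T_s⁴ = (D₂·T₁⁴ + D₁·T₂⁴)/(D₁+D₂) = 8.243×10¹¹ K⁴.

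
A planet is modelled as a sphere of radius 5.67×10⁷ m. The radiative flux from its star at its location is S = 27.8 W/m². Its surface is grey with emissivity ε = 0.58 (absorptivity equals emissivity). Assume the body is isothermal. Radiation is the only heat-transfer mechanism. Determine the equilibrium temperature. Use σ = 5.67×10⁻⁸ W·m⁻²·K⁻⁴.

T ≈ 105 K

At equilibrium, absorbed power = emitted power.
Absorbing cross-section = πr² = 1.010×10¹⁶ m²; emitting surface = 4πr² = 4.040×10¹⁶ m² (ratio 4).
εS·A_cross = εσ·A_surf·T⁴  ⇒  T⁴ = S/(4σ)   (ε cancels).
T⁴ = 27.8/(4·5.67×10⁻⁸) = 1.226×10⁸ K⁴.
T = (1.226×10⁸)^(1/4).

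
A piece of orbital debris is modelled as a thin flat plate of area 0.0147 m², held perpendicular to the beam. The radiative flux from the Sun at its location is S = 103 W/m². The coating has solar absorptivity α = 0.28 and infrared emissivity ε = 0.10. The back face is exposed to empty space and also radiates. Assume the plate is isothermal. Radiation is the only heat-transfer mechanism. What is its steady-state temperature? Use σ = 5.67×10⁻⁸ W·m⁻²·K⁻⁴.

T ≈ 225 K

At equilibrium, absorbed power = emitted power.
Absorbing cross-section = A = 0.01470 m²; emitting surface = 2A = 0.02940 m² (ratio 2).
αS·A_cross = εσ·A_surf·T⁴  ⇒  T⁴ = αS/(ε·2σ).
T⁴ = 0.280·103/(0.10·2·5.67×10⁻⁸) = 2.543×10⁹ K⁴.
T = (2.543×10⁹)^(1/4).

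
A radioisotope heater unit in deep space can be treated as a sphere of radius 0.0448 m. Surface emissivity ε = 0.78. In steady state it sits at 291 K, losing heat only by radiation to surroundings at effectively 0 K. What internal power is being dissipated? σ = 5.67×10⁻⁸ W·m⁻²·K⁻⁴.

Steady state: P = εσA T⁴.
A = 4πr² = 0.02522 m²; T⁴ = (291)⁴ = 7.171×10⁹ K⁴.
P = 0.78 × 5.67×10⁻⁸ × 0.02522 × 7.171×10⁹.

P ≈ 8.00 W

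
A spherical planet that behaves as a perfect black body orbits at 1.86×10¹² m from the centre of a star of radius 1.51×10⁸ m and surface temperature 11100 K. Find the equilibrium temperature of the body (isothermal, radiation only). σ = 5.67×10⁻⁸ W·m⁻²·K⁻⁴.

The star's surface emits σT_*⁴; at distance d the flux is S = σT_*⁴(R_*/d)².
S = 5.67×10⁻⁸·(11100)⁴·(1.51×10⁸/1.86×10¹²)² = 5.673 W/m².
For an isothermal sphere T⁴ = (1−a)S/(4σ) = 2.501×10⁷ K⁴.

T ≈ 70.7 K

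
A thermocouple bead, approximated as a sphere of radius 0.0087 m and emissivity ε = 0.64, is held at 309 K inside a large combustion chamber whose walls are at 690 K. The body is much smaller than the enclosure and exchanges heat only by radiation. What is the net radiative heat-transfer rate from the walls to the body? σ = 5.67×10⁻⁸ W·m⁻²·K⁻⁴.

P_net ≈ 7.51 W

For a small grey body in a large enclosure: P_net = εσA(T_body⁴ − T_wall⁴).
A = 4πr² = 9.511×10⁻⁴ m²; T_body⁴ − T_wall⁴ = 9.117×10⁹ − 2.267×10¹¹ = -2.176×10¹¹ K⁴.
|P_net| = 0.64·5.67×10⁻⁸·9.511×10⁻⁴·2.176×10¹¹.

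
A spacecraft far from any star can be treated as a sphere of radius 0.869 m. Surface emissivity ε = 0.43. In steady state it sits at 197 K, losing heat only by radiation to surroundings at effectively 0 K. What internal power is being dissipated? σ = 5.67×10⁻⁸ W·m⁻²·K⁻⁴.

P ≈ 348 W

Steady state: P = εσA T⁴.
A = 4πr² = 9.490 m²; T⁴ = (197)⁴ = 1.506×10⁹ K⁴.
P = 0.43 × 5.67×10⁻⁸ × 9.490 × 1.506×10⁹.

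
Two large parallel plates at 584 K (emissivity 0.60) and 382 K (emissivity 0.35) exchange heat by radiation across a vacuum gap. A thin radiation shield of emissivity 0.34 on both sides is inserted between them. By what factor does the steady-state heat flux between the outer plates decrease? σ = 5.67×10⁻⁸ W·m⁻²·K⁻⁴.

Without shield: q₀ = σΔ(T⁴)/(1/ε₁+1/ε₂−1) with denominator 3.524.
With shield the two gaps are in series; the resistances add: (1/ε₁+1/ε_s−1)+(1/ε_s+1/ε₂−1) = 3.608+4.798 = 8.406.
Heat-flux ratio q₀/q = 8.406/3.524.

factor ≈ 2.39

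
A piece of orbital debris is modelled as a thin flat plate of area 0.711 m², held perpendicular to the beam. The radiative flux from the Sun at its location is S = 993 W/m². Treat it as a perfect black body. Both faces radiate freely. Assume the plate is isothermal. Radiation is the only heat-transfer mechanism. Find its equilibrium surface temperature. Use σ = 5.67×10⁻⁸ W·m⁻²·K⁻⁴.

T ≈ 306 K

At equilibrium, absorbed power = emitted power.
Absorbing cross-section = A = 0.7110 m²; emitting surface = 2A = 1.422 m² (ratio 2).
S·A_cross = εσ·A_surf·T⁴  ⇒  T⁴ = S/(2σ).
T⁴ = 1.00·993/(2·5.67×10⁻⁸) = 8.757×10⁹ K⁴.
T = (8.757×10⁹)^(1/4).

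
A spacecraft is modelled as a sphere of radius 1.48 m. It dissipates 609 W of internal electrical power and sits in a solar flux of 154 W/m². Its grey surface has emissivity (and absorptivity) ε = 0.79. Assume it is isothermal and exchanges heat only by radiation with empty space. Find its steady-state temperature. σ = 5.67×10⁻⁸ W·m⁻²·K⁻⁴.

T ≈ 185 K

At steady state, absorbed solar power + internal power = radiated power.
Absorbed: α·S·A_cross = 0.79·154·6.881 = 837.2 W (cross-section πr²).
Total input = 837.2 + 609 = 1446 W.
Radiated: εσ·A_surf·T⁴ with A_surf = 4πr² = 27.53 m².
T⁴ = 1446/(0.79·5.67×10⁻⁸·27.53) = 1.173×10⁹ K⁴.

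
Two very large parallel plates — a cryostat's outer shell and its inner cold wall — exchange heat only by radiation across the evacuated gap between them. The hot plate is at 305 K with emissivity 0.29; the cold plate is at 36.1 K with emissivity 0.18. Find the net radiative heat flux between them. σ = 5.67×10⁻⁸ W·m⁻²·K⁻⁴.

For two infinite grey parallel plates, q = σ(T₁⁴ − T₂⁴)/(1/ε₁ + 1/ε₂ − 1).
T₁⁴ − T₂⁴ = 8.654×10⁹ − 1.698×10⁶ = 8.652×10⁹ K⁴.
1/ε₁ + 1/ε₂ − 1 = 3.448 + 5.556 − 1 = 8.004.
q = 5.67×10⁻⁸ × 8.652×10⁹ / 8.004.

q ≈ 61.3 W/m²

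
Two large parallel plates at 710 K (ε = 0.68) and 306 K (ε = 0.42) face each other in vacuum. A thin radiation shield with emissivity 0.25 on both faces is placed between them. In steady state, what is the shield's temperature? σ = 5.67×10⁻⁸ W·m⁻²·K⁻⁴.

In steady state the net flux on the hot side equals that on the cold side.
σ(T₁⁴−T_s⁴)/D₁ = σ(T_s⁴−T₂⁴)/D₂, with D₁ = 1/ε₁+1/ε_s−1 = 4.471, D₂ = 1/ε_s+1/ε₂−1 = 5.381.
Solve for T_s⁴: T_s⁴ = (D₂·T₁⁴ + D₁·T₂⁴)/(D₁+D₂) = 1.428×10¹¹ K⁴.

T_s ≈ 615 K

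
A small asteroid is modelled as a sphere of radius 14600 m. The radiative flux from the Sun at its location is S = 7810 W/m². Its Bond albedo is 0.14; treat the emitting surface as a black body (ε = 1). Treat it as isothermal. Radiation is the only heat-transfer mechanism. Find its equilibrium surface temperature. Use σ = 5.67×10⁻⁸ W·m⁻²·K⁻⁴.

At equilibrium, absorbed power = emitted power.
Absorbing cross-section = πr² = 6.697×10⁸ m²; emitting surface = 4πr² = 2.679×10⁹ m² (ratio 4).
(1−a)S·A_cross = εσ·A_surf·T⁴  ⇒  T⁴ = (1−a)S/(4σ).
T⁴ = 0.860·7810/(4·5.67×10⁻⁸) = 2.961×10¹⁰ K⁴.
T = (2.961×10¹⁰)^(1/4).

T ≈ 415 K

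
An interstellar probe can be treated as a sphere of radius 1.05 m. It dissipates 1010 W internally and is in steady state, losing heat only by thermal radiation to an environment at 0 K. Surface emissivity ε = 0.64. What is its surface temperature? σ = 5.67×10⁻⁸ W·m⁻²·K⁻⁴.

Steady state: internal power = radiated power, P = εσA T⁴.
Radiating area A = 4πr² = 13.85 m².
T⁴ = P/(εσA) = 1010/(0.64·5.67×10⁻⁸·13.85) = 2.009×10⁹ K⁴.
T = (2.009×10⁹)^(1/4).

T ≈ 212 K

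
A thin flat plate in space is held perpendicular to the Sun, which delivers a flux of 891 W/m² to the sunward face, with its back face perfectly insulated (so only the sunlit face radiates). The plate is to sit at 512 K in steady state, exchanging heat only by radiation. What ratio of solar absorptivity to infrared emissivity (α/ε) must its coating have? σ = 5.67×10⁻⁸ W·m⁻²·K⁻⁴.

Balance: αS·A = εσ·1A·T⁴ ⇒ α/ε = σT⁴/S.
α/ε = 5.67×10⁻⁸·(512)⁴/891 = 5.67×10⁻⁸·6.872×10¹⁰/891.

α/ε ≈ 4.37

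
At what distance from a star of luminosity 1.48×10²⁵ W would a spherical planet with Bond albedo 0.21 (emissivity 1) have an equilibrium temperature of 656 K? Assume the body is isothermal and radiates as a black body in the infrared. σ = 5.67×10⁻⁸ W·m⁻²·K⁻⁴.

For an isothermal black-emitting sphere, (1−a)S·πr² = σ·4πr²·T⁴ ⇒ S = 4σT⁴/(1−a).
S = 4·5.67×10⁻⁸·(656)⁴/0.790 = 53170 W/m².
Flux falls as S = L/(4πd²), so d = √(L/(4πS)) = √(1.48×10²⁵/(4π·53170)).

d ≈ 4.71×10⁹ m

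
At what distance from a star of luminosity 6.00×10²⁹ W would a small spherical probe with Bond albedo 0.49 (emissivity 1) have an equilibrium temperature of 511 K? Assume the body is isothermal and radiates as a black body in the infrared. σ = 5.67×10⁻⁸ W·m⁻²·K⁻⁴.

For an isothermal black-emitting sphere, (1−a)S·πr² = σ·4πr²·T⁴ ⇒ S = 4σT⁴/(1−a).
S = 4·5.67×10⁻⁸·(511)⁴/0.510 = 30320 W/m².
Flux falls as S = L/(4πd²), so d = √(L/(4πS)) = √(6.00×10²⁹/(4π·30320)).

d ≈ 1.25×10¹² m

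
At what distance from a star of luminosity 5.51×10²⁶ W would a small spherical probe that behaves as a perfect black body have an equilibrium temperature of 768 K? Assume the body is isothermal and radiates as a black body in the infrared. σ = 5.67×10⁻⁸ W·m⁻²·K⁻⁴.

d ≈ 2.36×10¹⁰ m

For an isothermal black-emitting sphere, (1−a)S·πr² = σ·4πr²·T⁴ ⇒ S = 4σT⁴/(1−a).
S = 4·5.67×10⁻⁸·(768)⁴/1.00 = 78900 W/m².
Flux falls as S = L/(4πd²), so d = √(L/(4πS)) = √(5.51×10²⁶/(4π·78900)).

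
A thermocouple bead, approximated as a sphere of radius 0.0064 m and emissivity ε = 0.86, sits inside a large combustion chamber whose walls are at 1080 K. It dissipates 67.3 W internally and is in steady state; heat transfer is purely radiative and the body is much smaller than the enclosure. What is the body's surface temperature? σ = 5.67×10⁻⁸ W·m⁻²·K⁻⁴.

For a small grey body in a large enclosure, net radiated power = εσA(T⁴ − T_w⁴).
Steady state: P = εσA(T⁴ − T_w⁴) with A = 4πr² = 5.147×10⁻⁴ m².
T⁴ = P/(εσA) + T_w⁴ = 67.3/(0.86·5.67×10⁻⁸·5.147×10⁻⁴) + (1080)⁴
    = 2.681×10¹² + 1.360×10¹² = 4.042×10¹² K⁴.

T ≈ 1420 K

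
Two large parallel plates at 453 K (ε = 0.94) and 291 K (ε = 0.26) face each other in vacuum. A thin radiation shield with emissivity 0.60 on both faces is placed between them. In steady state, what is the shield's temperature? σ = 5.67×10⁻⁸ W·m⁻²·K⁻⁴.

In steady state the net flux on the hot side equals that on the cold side.
σ(T₁⁴−T_s⁴)/D₁ = σ(T_s⁴−T₂⁴)/D₂, with D₁ = 1/ε₁+1/ε_s−1 = 1.730, D₂ = 1/ε_s+1/ε₂−1 = 4.513.
Solve for T_s⁴: T_s⁴ = (D₂·T₁⁴ + D₁·T₂⁴)/(D₁+D₂) = 3.243×10¹⁰ K⁴.

T_s ≈ 424 K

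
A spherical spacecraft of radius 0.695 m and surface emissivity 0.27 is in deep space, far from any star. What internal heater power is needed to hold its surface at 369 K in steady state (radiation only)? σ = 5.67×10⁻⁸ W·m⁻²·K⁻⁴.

P ≈ 1720 W

P = εσ·4πr²·T⁴.
4πr² = 6.070 m²; T⁴ = 1.854×10¹⁰ K⁴.
P = 0.27·5.67×10⁻⁸·6.070·1.854×10¹⁰.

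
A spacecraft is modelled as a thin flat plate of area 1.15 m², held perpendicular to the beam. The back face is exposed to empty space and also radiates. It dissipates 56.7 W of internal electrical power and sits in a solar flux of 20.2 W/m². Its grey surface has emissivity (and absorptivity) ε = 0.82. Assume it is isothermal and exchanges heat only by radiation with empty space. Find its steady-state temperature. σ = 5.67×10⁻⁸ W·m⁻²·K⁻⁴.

T ≈ 163 K

At steady state, absorbed solar power + internal power = radiated power.
Absorbed: α·S·A_cross = 0.82·20.2·1.150 = 19.05 W (cross-section A).
Total input = 19.05 + 56.7 = 75.75 W.
Radiated: εσ·A_surf·T⁴ with A_surf = 2A = 2.300 m².
T⁴ = 75.75/(0.82·5.67×10⁻⁸·2.300) = 7.084×10⁸ K⁴.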